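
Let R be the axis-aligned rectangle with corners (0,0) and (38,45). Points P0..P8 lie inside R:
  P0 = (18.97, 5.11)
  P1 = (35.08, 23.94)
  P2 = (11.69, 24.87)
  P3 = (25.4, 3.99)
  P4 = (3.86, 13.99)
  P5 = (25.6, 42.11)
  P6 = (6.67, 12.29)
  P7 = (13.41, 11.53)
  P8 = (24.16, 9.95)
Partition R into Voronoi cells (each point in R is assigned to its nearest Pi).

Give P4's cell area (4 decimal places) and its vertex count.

Area of P4's cell: 89.3262 (3 vertices)

1. box [0,38]×[0,45]: [(0, 0) (38, 0) (38, 45) (0, 45)]
2. ⊥bis P4·P0 via (11.415,9.55): [(0, 0) (5.8026, 0) (32.2486, 45) (0, 45)]  |A|=856.1515
3. ⊥bis P4·P1 via (19.47,18.965): [(0, 0) (5.8026, 0) (18.5833, 21.7473) (11.1725, 45) (0, 45)]  |A|=611.1134
4. ⊥bis P4·P2 via (7.775,19.43): [(0, 25.0254) (0, 0) (5.8026, 0) (14.4136, 14.6524)]  |A|=222.8642
5. ⊥bis P4·P3 via (14.63,8.99): [(0, 25.0254) (0, 0) (5.8026, 0) (14.4136, 14.6524)]  |A|=222.8642
6. ⊥bis P4·P5 via (14.73,28.05): [(0, 25.0254) (0, 0) (5.8026, 0) (14.4136, 14.6524)]  |A|=222.8642
7. ⊥bis P4·P6 via (5.265,13.14): [(8.6774, 18.7805) (0, 25.0254) (0, 4.4373)]  |A|=89.3262
8. ⊥bis P4·P7 via (8.635,12.76): [(8.6774, 18.7805) (0, 25.0254) (0, 4.4373)]  |A|=89.3262
9. ⊥bis P4·P8 via (14.01,11.97): [(8.6774, 18.7805) (0, 25.0254) (0, 4.4373)]  |A|=89.3262
10. canonical 3-gon: [(8.6774, 18.7805) (0, 25.0254) (0, 4.4373)]
11. shoelace: 89.3262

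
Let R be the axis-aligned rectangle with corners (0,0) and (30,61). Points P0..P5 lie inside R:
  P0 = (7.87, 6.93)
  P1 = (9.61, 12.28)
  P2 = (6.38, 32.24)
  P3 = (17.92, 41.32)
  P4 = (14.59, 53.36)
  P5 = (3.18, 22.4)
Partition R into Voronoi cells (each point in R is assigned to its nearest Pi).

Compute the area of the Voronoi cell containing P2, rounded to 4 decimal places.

Area of P2's cell: 260.5169

1. box [0,30]×[0,61]: [(0, 0) (30, 0) (30, 61) (0, 61)]
2. ⊥bis P2·P0 via (7.125,19.585): [(0, 19.1656) (30, 20.9317) (30, 61) (0, 61)]  |A|=1228.542
3. ⊥bis P2·P1 via (7.995,22.26): [(0, 20.9662) (30, 25.8209) (30, 61) (0, 61)]  |A|=1128.1928
4. ⊥bis P2·P3 via (12.15,36.78): [(0, 52.2217) (0, 20.9662) (21.8151, 24.4964)]  |A|=340.9207
5. ⊥bis P2·P4 via (10.485,42.8): [(6.0598, 44.5202) (0, 46.8758) (0, 20.9662) (21.8151, 24.4964)]  |A|=324.7233
6. ⊥bis P2·P5 via (4.78,27.32): [(6.0598, 44.5202) (0, 46.8758) (0, 28.8745) (16.2378, 23.5939) (21.8151, 24.4964)]  |A|=260.5169
7. canonical 5-gon: [(6.0598, 44.5202) (0, 46.8758) (0, 28.8745) (16.2378, 23.5939) (21.8151, 24.4964)]
8. shoelace: 260.5169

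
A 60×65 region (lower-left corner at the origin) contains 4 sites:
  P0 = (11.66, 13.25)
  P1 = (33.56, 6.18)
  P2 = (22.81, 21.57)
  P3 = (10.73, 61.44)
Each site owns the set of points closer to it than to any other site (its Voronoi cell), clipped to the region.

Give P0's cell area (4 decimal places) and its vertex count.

Area of P0's cell: 553.9177 (5 vertices)

1. box [0,60]×[0,65]: [(0, 0) (60, 0) (60, 65) (0, 65)]
2. ⊥bis P0·P1 via (22.61,9.715): [(0, 0) (19.4737, 0) (40.4577, 65) (0, 65)]  |A|=1947.7709
3. ⊥bis P0·P2 via (17.235,17.41): [(0, 40.5074) (0, 0) (19.4737, 0) (22.7208, 10.0582)]  |A|=558.1157
4. ⊥bis P0·P3 via (11.195,37.345): [(2.4852, 37.1769) (0, 37.129) (0, 0) (19.4737, 0) (22.7208, 10.0582)]  |A|=553.9177
5. canonical 5-gon: [(2.4852, 37.1769) (0, 37.129) (0, 0) (19.4737, 0) (22.7208, 10.0582)]
6. shoelace: 553.9177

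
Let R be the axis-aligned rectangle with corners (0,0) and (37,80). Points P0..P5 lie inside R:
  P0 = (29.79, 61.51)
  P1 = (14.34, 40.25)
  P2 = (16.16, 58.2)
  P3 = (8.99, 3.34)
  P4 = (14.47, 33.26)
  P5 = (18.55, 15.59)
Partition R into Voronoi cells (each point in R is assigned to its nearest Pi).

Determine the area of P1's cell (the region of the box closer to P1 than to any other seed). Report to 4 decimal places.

Area of P1's cell: 407.2758

1. box [0,37]×[0,80]: [(0, 0) (37, 0) (37, 80) (0, 80)]
2. ⊥bis P1·P0 via (22.065,50.88): [(0, 66.915) (0, 0) (37, 0) (37, 40.0265)]  |A|=1978.4176
3. ⊥bis P1·P2 via (15.25,49.225): [(25.8166, 48.1536) (0, 50.7712) (0, 0) (37, 0) (37, 40.0265)]  |A|=1770.0287
4. ⊥bis P1·P3 via (11.665,21.795): [(25.8166, 48.1536) (0, 50.7712) (0, 23.4858) (37, 18.1228) (37, 40.0265)]  |A|=1000.2701
5. ⊥bis P1·P4 via (14.405,36.755): [(25.8166, 48.1536) (0, 50.7712) (0, 36.4871) (37, 37.1752) (37, 40.0265)]  |A|=407.2758
6. ⊥bis P1·P5 via (16.445,27.92): [(25.8166, 48.1536) (0, 50.7712) (0, 36.4871) (37, 37.1752) (37, 40.0265)]  |A|=407.2758
7. canonical 5-gon: [(25.8166, 48.1536) (0, 50.7712) (0, 36.4871) (37, 37.1752) (37, 40.0265)]
8. shoelace: 407.2758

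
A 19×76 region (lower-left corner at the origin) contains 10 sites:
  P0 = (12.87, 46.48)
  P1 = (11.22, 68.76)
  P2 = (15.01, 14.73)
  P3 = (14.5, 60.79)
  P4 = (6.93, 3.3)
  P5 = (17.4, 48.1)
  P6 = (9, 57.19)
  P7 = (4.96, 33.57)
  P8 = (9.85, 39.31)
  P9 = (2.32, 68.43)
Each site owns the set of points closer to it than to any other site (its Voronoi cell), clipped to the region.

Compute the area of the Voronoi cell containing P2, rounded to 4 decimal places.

Area of P2's cell: 262.4211

1. box [0,19]×[0,76]: [(0, 0) (19, 0) (19, 76) (0, 76)]
2. ⊥bis P2·P0 via (13.94,30.605): [(0, 29.6654) (0, 0) (19, 0) (19, 30.9461)]  |A|=575.809
3. ⊥bis P2·P1 via (13.115,41.745): [(0, 29.6654) (0, 0) (19, 0) (19, 30.9461)]  |A|=575.809
4. ⊥bis P2·P3 via (14.755,37.76): [(0, 29.6654) (0, 0) (19, 0) (19, 30.9461)]  |A|=575.809
5. ⊥bis P2·P4 via (10.97,9.015): [(0, 29.6654) (0, 16.7698) (19, 3.3385) (19, 30.9461)]  |A|=384.78
6. ⊥bis P2·P5 via (16.205,31.415): [(0, 29.6654) (0, 16.7698) (19, 3.3385) (19, 30.9461)]  |A|=384.78
7. ⊥bis P2·P6 via (12.005,35.96): [(0, 29.6654) (0, 16.7698) (19, 3.3385) (19, 30.9461)]  |A|=384.78
8. ⊥bis P2·P7 via (9.985,24.15): [(0, 18.8236) (0, 16.7698) (19, 3.3385) (19, 28.959)]  |A|=262.9053
9. ⊥bis P2·P8 via (12.43,27.02): [(17.2698, 28.036) (0, 18.8236) (0, 16.7698) (19, 3.3385) (19, 28.3992)]  |A|=262.4211
10. ⊥bis P2·P9 via (8.665,41.58): [(17.2698, 28.036) (0, 18.8236) (0, 16.7698) (19, 3.3385) (19, 28.3992)]  |A|=262.4211
11. canonical 5-gon: [(17.2698, 28.036) (0, 18.8236) (0, 16.7698) (19, 3.3385) (19, 28.3992)]
12. shoelace: 262.4211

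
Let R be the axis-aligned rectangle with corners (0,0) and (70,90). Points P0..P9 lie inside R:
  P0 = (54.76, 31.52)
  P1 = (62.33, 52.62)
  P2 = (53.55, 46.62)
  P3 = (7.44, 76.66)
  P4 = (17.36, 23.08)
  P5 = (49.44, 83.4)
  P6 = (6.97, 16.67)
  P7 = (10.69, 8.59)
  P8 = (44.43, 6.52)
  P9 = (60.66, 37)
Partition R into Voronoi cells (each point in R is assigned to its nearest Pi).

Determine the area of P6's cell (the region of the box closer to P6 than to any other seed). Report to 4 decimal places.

Area of P6's cell: 231.2915

1. box [0,70]×[0,90]: [(0, 0) (70, 0) (70, 90) (0, 90)]
2. ⊥bis P6·P0 via (30.865,24.095): [(0, 0) (38.3521, 0) (10.386, 90) (0, 90)]  |A|=2193.2186
3. ⊥bis P6·P1 via (34.65,34.645): [(0, 88.0031) (0, 0) (38.3521, 0) (21.1058, 55.502)]  |A|=1992.9967
4. ⊥bis P6·P2 via (30.26,31.645): [(0, 78.7071) (0, 0) (38.3521, 0) (26.8906, 36.8852)]  |A|=1765.5563
5. ⊥bis P6·P3 via (7.205,46.665): [(20.6703, 46.5595) (0, 46.7214) (0, 0) (38.3521, 0) (26.8906, 36.8852)]  |A|=1434.9799
6. ⊥bis P6·P4 via (12.165,19.875): [(0, 39.5933) (0, 0) (24.4267, 0)]  |A|=483.5663
7. ⊥bis P6·P5 via (28.205,50.035): [(0, 39.5933) (0, 0) (24.4267, 0)]  |A|=483.5663
8. ⊥bis P6·P7 via (8.83,12.63): [(14.9083, 15.4284) (0, 39.5933) (0, 8.5647)]  |A|=231.2915
9. ⊥bis P6·P8 via (25.7,11.595): [(14.9083, 15.4284) (0, 39.5933) (0, 8.5647)]  |A|=231.2915
10. ⊥bis P6·P9 via (33.815,26.835): [(14.9083, 15.4284) (0, 39.5933) (0, 8.5647)]  |A|=231.2915
11. canonical 3-gon: [(14.9083, 15.4284) (0, 39.5933) (0, 8.5647)]
12. shoelace: 231.2915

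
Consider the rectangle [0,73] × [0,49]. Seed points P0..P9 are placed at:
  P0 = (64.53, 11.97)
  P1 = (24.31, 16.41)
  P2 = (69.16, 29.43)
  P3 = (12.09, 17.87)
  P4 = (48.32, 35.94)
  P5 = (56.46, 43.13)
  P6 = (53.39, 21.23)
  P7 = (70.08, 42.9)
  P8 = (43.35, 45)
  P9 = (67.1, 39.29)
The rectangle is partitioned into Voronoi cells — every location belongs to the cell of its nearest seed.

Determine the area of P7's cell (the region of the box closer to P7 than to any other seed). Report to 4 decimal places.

1. box [0,73]×[0,49]: [(0, 0) (73, 0) (73, 49) (0, 49)]
2. ⊥bis P7·P0 via (67.305,27.435): [(0, 39.512) (73, 26.4131) (73, 49) (0, 49)]  |A|=1170.7324
3. ⊥bis P7·P1 via (47.195,29.655): [(46.2983, 31.2044) (73, 26.4131) (73, 49) (35.9988, 49)]  |A|=630.7838
4. ⊥bis P7·P2 via (69.62,36.165): [(42.3493, 38.0276) (73, 35.9341) (73, 49) (35.9988, 49)]  |A|=403.2351
5. ⊥bis P7·P3 via (41.085,30.385): [(42.3493, 38.0276) (73, 35.9341) (73, 49) (35.9988, 49)]  |A|=403.2351
6. ⊥bis P7·P4 via (59.2,39.42): [(60.0317, 36.8199) (73, 35.9341) (73, 49) (56.1358, 49)]  |A|=187.4252
7. ⊥bis P7·P5 via (63.27,43.015): [(63.1618, 36.6061) (73, 35.9341) (73, 49) (63.3711, 49)]  |A|=123.9424
8. ⊥bis P7·P6 via (61.735,32.065): [(63.1618, 36.6061) (73, 35.9341) (73, 49) (63.3711, 49)]  |A|=123.9424
9. ⊥bis P7·P8 via (56.715,43.95): [(63.1618, 36.6061) (73, 35.9341) (73, 49) (63.3711, 49)]  |A|=123.9424
10. ⊥bis P7·P9 via (68.59,41.095): [(63.3112, 45.4526) (73, 37.4546) (73, 49) (63.3711, 49)]  |A|=73.0095
11. canonical 4-gon: [(63.3112, 45.4526) (73, 37.4546) (73, 49) (63.3711, 49)]
12. shoelace: 73.0095

Area of P7's cell: 73.0095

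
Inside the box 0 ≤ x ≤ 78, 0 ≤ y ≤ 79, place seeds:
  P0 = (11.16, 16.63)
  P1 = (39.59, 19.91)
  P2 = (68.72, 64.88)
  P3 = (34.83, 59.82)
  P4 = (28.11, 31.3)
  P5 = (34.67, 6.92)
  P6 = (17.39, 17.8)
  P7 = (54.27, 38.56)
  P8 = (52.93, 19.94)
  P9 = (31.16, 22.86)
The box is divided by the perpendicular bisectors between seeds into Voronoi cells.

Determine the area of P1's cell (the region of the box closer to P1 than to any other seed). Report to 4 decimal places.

Area of P1's cell: 204.1957

1. box [0,78]×[0,79]: [(0, 0) (78, 0) (78, 79) (0, 79)]
2. ⊥bis P1·P0 via (25.375,18.27): [(27.4828, 0) (78, 0) (78, 79) (18.3685, 79)]  |A|=4350.8719
3. ⊥bis P1·P2 via (54.155,42.395): [(20.0423, 64.492) (27.4828, 0) (78, 0) (78, 26.949)]  |A|=2409.9288
4. ⊥bis P1·P3 via (37.21,39.865): [(54.8186, 41.9651) (23.078, 38.1795) (27.4828, 0) (78, 0) (78, 26.949)]  |A|=1986.5958
5. ⊥bis P1·P4 via (33.85,25.605): [(54.8186, 41.9651) (49.4461, 41.3244) (25.4997, 17.1888) (27.4828, 0) (78, 0) (78, 26.949)]  |A|=1706.0445
6. ⊥bis P1·P5 via (37.13,13.415): [(54.8186, 41.9651) (49.4461, 41.3244) (25.955, 17.6476) (72.5489, 0) (78, 0) (78, 26.949)]  |A|=1304.024
7. ⊥bis P1·P6 via (28.49,18.855): [(54.8186, 41.9651) (49.4461, 41.3244) (28.3731, 20.0848) (28.7037, 16.6065) (72.5489, 0) (78, 0) (78, 26.949)]  |A|=1299.4155
8. ⊥bis P1·P7 via (46.93,29.235): [(41.6079, 33.4242) (28.3731, 20.0848) (28.7037, 16.6065) (72.5489, 0) (78, 0) (78, 4.7788)]  |A|=679.1125
9. ⊥bis P1·P8 via (46.26,19.925): [(46.2378, 29.7798) (41.6079, 33.4242) (28.3731, 20.0848) (28.7037, 16.6065) (46.2824, 9.9485)]  |A|=261.8253
10. ⊥bis P1·P9 via (35.375,21.385): [(46.2378, 29.7798) (41.6079, 33.4242) (38.4874, 30.279) (33.1178, 14.9346) (46.2824, 9.9485)]  |A|=204.1957
11. canonical 5-gon: [(46.2378, 29.7798) (41.6079, 33.4242) (38.4874, 30.279) (33.1178, 14.9346) (46.2824, 9.9485)]
12. shoelace: 204.1957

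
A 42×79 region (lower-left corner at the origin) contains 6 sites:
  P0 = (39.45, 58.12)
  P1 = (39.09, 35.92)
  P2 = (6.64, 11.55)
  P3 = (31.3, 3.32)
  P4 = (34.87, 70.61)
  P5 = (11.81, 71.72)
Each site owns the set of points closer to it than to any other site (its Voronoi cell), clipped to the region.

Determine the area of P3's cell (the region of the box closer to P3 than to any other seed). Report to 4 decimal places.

1. box [0,42]×[0,79]: [(0, 0) (42, 0) (42, 79) (0, 79)]
2. ⊥bis P3·P0 via (35.375,30.72): [(0, 35.9811) (0, 0) (42, 0) (42, 29.7347)]  |A|=1380.0313
3. ⊥bis P3·P1 via (35.195,19.62): [(0, 28.0301) (0, 0) (42, 0) (42, 17.9939)]  |A|=966.5038
4. ⊥bis P3·P2 via (18.97,7.435): [(23.9346, 22.3107) (16.4887, 0) (42, 0) (42, 17.9939)]  |A|=447.122
5. ⊥bis P3·P4 via (33.085,36.965): [(23.9346, 22.3107) (16.4887, 0) (42, 0) (42, 17.9939)]  |A|=447.122
6. ⊥bis P3·P5 via (21.555,37.52): [(23.9346, 22.3107) (16.4887, 0) (42, 0) (42, 17.9939)]  |A|=447.122
7. canonical 4-gon: [(23.9346, 22.3107) (16.4887, 0) (42, 0) (42, 17.9939)]
8. shoelace: 447.122

Area of P3's cell: 447.1220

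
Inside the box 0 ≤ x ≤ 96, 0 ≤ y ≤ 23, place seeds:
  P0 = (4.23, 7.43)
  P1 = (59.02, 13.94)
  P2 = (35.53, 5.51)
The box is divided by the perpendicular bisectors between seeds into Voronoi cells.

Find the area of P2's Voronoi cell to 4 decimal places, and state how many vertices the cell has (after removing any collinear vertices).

Area of P2's cell: 608.3372 (4 vertices)

1. box [0,96]×[0,23]: [(0, 0) (96, 0) (96, 23) (0, 23)]
2. ⊥bis P2·P0 via (19.88,6.47): [(19.4831, 0) (96, 0) (96, 23) (20.894, 23)]  |A|=1743.6634
3. ⊥bis P2·P1 via (47.275,9.725): [(19.4831, 0) (50.7651, 0) (42.5109, 23) (20.894, 23)]  |A|=608.3372
4. canonical 4-gon: [(19.4831, 0) (50.7651, 0) (42.5109, 23) (20.894, 23)]
5. shoelace: 608.3372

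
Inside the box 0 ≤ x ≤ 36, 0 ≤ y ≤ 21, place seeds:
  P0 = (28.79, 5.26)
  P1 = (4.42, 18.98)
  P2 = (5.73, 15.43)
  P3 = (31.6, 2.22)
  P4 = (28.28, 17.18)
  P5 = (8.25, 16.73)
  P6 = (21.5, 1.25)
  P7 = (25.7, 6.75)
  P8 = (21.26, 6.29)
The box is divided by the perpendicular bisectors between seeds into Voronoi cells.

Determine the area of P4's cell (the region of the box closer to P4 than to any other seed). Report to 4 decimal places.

Area of P4's cell: 151.3290

1. box [0,36]×[0,21]: [(0, 0) (36, 0) (36, 21) (0, 21)]
2. ⊥bis P4·P0 via (28.535,11.22): [(0, 9.9991) (36, 11.5394) (36, 21) (0, 21)]  |A|=368.3067
3. ⊥bis P4·P1 via (16.35,18.08): [(15.7913, 10.6748) (36, 11.5394) (36, 21) (16.5703, 21)]  |A|=195.9013
4. ⊥bis P4·P2 via (17.005,16.305): [(17.4365, 10.7451) (36, 11.5394) (36, 21) (16.6406, 21)]  |A|=187.0748
5. ⊥bis P4·P3 via (29.94,9.7): [(17.4365, 10.7451) (36, 11.5394) (36, 21) (16.6406, 21)]  |A|=187.0748
6. ⊥bis P4·P5 via (18.265,16.955): [(18.4036, 10.7865) (36, 11.5394) (36, 21) (18.1741, 21)]  |A|=174.2685
7. ⊥bis P4·P6 via (24.89,9.215): [(18.3766, 11.9872) (20.9424, 10.8951) (36, 11.5394) (36, 21) (18.1741, 21)]  |A|=172.7429
8. ⊥bis P4·P7 via (26.99,11.965): [(18.329, 14.1074) (29.7855, 11.2735) (36, 11.5394) (36, 21) (18.1741, 21)]  |A|=155.3513
9. ⊥bis P4·P8 via (24.77,11.735): [(18.2884, 15.9132) (22.8087, 12.9993) (29.7855, 11.2735) (36, 11.5394) (36, 21) (18.1741, 21)]  |A|=151.329
10. canonical 6-gon: [(18.2884, 15.9132) (22.8087, 12.9993) (29.7855, 11.2735) (36, 11.5394) (36, 21) (18.1741, 21)]
11. shoelace: 151.329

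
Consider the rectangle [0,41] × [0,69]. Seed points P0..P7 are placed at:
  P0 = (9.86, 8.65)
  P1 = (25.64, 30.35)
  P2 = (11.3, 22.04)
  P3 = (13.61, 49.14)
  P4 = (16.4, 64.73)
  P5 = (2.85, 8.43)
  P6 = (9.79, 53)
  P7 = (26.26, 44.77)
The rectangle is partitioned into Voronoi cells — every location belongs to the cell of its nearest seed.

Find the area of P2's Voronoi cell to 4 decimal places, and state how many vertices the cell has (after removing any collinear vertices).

Area of P2's cell: 384.9314 (5 vertices)

1. box [0,41]×[0,69]: [(0, 0) (41, 0) (41, 69) (0, 69)]
2. ⊥bis P2·P0 via (10.58,15.345): [(0, 16.4828) (41, 12.0735) (41, 69) (0, 69)]  |A|=2243.5949
3. ⊥bis P2·P1 via (18.47,26.195): [(0, 58.0674) (0, 16.4828) (25.6998, 13.719)]  |A|=534.3588
4. ⊥bis P2·P3 via (12.455,35.59): [(13.0553, 35.5388) (0, 36.6517) (0, 16.4828) (25.6998, 13.719)]  |A|=394.5646
5. ⊥bis P2·P4 via (13.85,43.385): [(13.0553, 35.5388) (0, 36.6517) (0, 16.4828) (25.6998, 13.719)]  |A|=394.5646
6. ⊥bis P2·P5 via (7.075,15.235): [(13.0553, 35.5388) (0, 36.6517) (0, 19.6276) (6.1264, 15.824) (25.6998, 13.719)]  |A|=384.9314
7. ⊥bis P2·P6 via (10.545,37.52): [(13.0553, 35.5388) (0, 36.6517) (0, 19.6276) (6.1264, 15.824) (25.6998, 13.719)]  |A|=384.9314
8. ⊥bis P2·P7 via (18.78,33.405): [(13.0553, 35.5388) (0, 36.6517) (0, 19.6276) (6.1264, 15.824) (25.6998, 13.719)]  |A|=384.9314
9. canonical 5-gon: [(13.0553, 35.5388) (0, 36.6517) (0, 19.6276) (6.1264, 15.824) (25.6998, 13.719)]
10. shoelace: 384.9314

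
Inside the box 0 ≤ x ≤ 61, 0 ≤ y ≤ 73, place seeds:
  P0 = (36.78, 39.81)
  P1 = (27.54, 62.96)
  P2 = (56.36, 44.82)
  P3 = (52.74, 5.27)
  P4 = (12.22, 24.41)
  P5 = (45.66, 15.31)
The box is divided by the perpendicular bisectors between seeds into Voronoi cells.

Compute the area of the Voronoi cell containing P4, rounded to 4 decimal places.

Area of P4's cell: 1180.6833

1. box [0,61]×[0,73]: [(0, 0) (61, 0) (61, 73) (0, 73)]
2. ⊥bis P4·P0 via (24.5,32.11): [(0, 71.1827) (0, 0) (44.6341, 0)]  |A|=1588.5892
3. ⊥bis P4·P1 via (19.88,43.685): [(16.3666, 45.0813) (0, 51.5854) (0, 0) (44.6341, 0)]  |A|=1428.2191
4. ⊥bis P4·P2 via (34.29,34.615): [(16.3666, 45.0813) (0, 51.5854) (0, 0) (44.6341, 0)]  |A|=1428.2191
5. ⊥bis P4·P3 via (32.48,14.84): [(33.704, 17.4313) (16.3666, 45.0813) (0, 51.5854) (0, 0) (25.4702, 0)]  |A|=1261.1926
6. ⊥bis P4·P5 via (28.94,19.86): [(29.9209, 23.4647) (16.3666, 45.0813) (0, 51.5854) (0, 0) (23.5355, 0)]  |A|=1180.6833
7. canonical 5-gon: [(29.9209, 23.4647) (16.3666, 45.0813) (0, 51.5854) (0, 0) (23.5355, 0)]
8. shoelace: 1180.6833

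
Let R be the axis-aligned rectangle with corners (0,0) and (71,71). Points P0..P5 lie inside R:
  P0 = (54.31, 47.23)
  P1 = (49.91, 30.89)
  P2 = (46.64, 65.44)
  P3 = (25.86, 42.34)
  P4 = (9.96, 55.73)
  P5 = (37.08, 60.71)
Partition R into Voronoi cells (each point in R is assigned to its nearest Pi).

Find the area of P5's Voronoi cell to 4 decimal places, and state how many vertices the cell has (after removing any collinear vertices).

1. box [0,71]×[0,71]: [(0, 0) (71, 0) (71, 71) (0, 71)]
2. ⊥bis P5·P0 via (45.695,53.97): [(0, 0) (3.4712, 0) (59.0185, 71) (0, 71)]  |A|=2218.3863
3. ⊥bis P5·P1 via (43.495,45.8): [(0, 27.0864) (37.1762, 43.0813) (59.0185, 71) (0, 71)]  |A|=1640.13
4. ⊥bis P5·P2 via (41.86,63.075): [(0, 27.0864) (37.1762, 43.0813) (46.1054, 54.4945) (37.9389, 71) (0, 71)]  |A|=1466.1657
5. ⊥bis P5·P3 via (31.47,51.525): [(0, 70.7462) (39.8011, 46.4365) (46.1054, 54.4945) (37.9389, 71) (0, 71)]  |A|=555.9367
6. ⊥bis P5·P4 via (23.52,58.22): [(23.9004, 56.1483) (39.8011, 46.4365) (46.1054, 54.4945) (37.9389, 71) (21.1732, 71)]  |A|=395.6749
7. canonical 5-gon: [(23.9004, 56.1483) (39.8011, 46.4365) (46.1054, 54.4945) (37.9389, 71) (21.1732, 71)]
8. shoelace: 395.6749

Area of P5's cell: 395.6749 (5 vertices)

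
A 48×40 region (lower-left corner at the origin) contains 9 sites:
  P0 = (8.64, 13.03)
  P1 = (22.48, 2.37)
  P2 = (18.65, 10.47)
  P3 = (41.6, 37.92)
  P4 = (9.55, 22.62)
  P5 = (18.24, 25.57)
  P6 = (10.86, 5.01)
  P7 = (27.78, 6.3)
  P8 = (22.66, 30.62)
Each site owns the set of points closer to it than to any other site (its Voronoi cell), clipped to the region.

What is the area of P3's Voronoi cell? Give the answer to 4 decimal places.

1. box [0,48]×[0,40]: [(0, 0) (48, 0) (48, 40) (0, 40)]
2. ⊥bis P3·P0 via (25.12,25.475): [(44.3576, 0) (48, 0) (48, 40) (14.1513, 40)]  |A|=749.8204
3. ⊥bis P3·P1 via (32.04,20.145): [(27.165, 22.7669) (48, 11.5612) (48, 40) (14.1513, 40)]  |A|=587.9195
4. ⊥bis P3·P2 via (30.125,24.195): [(19.1701, 33.354) (40.2515, 15.7286) (48, 11.5612) (48, 40) (14.1513, 40)]  |A|=546.7811
5. ⊥bis P3·P4 via (25.575,30.27): [(27.3792, 26.4907) (40.2515, 15.7286) (48, 11.5612) (48, 40) (20.9301, 40)]  |A|=490.937
6. ⊥bis P3·P5 via (29.92,31.745): [(36.9111, 18.5214) (40.2515, 15.7286) (48, 11.5612) (48, 40) (25.5557, 40)]  |A|=402.5734
7. ⊥bis P3·P6 via (26.23,21.465): [(36.9111, 18.5214) (40.2515, 15.7286) (48, 11.5612) (48, 40) (25.5557, 40)]  |A|=402.5734
8. ⊥bis P3·P7 via (34.69,22.11): [(35.1112, 21.9259) (48, 16.2927) (48, 40) (25.5557, 40)]  |A|=355.6097
9. ⊥bis P3·P8 via (32.13,34.27): [(37.2477, 20.9921) (48, 16.2927) (48, 40) (29.9215, 40)]  |A|=299.2716
10. canonical 4-gon: [(37.2477, 20.9921) (48, 16.2927) (48, 40) (29.9215, 40)]
11. shoelace: 299.2716

Area of P3's cell: 299.2716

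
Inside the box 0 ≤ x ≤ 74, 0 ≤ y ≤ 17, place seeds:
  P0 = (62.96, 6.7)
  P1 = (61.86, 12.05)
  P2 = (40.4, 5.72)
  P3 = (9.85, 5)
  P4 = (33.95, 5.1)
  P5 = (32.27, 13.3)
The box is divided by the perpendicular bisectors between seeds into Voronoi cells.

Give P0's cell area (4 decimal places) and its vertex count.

Area of P0's cell: 210.4055 (4 vertices)

1. box [0,74]×[0,17]: [(0, 0) (74, 0) (74, 17) (0, 17)]
2. ⊥bis P0·P1 via (62.41,9.375): [(16.8134, 0) (74, 0) (74, 11.758)]  |A|=336.1997
3. ⊥bis P0·P2 via (51.68,6.21): [(51.6387, 7.1603) (51.9498, 0) (74, 0) (74, 11.758)]  |A|=210.4055
4. ⊥bis P0·P3 via (36.405,5.85): [(51.6387, 7.1603) (51.9498, 0) (74, 0) (74, 11.758)]  |A|=210.4055
5. ⊥bis P0·P4 via (48.455,5.9): [(51.6387, 7.1603) (51.9498, 0) (74, 0) (74, 11.758)]  |A|=210.4055
6. ⊥bis P0·P5 via (47.615,10): [(51.6387, 7.1603) (51.9498, 0) (74, 0) (74, 11.758)]  |A|=210.4055
7. canonical 4-gon: [(51.6387, 7.1603) (51.9498, 0) (74, 0) (74, 11.758)]
8. shoelace: 210.4055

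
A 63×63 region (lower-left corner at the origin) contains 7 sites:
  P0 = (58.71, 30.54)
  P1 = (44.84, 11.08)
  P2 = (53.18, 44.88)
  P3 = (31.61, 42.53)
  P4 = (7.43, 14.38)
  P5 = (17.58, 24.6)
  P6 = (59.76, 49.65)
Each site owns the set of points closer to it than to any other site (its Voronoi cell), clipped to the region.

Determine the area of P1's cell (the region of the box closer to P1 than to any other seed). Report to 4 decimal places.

1. box [0,63]×[0,63]: [(0, 0) (63, 0) (63, 63) (0, 63)]
2. ⊥bis P1·P0 via (51.775,20.81): [(0, 57.7123) (0, 0) (63, 0) (63, 12.8094)]  |A|=2221.4358
3. ⊥bis P1·P2 via (49.01,27.98): [(37.8527, 30.733) (0, 40.073) (0, 0) (63, 0) (63, 12.8094)]  |A|=1887.5874
4. ⊥bis P1·P3 via (38.225,26.805): [(41.4566, 28.1644) (0, 10.725) (0, 0) (63, 0) (63, 12.8094)]  |A|=1247.469
5. ⊥bis P1·P4 via (26.135,12.73): [(41.4566, 28.1644) (26.9585, 22.0655) (25.0121, 0) (63, 0) (63, 12.8094)]  |A|=826.9519
6. ⊥bis P1·P5 via (31.21,17.84): [(41.4566, 28.1644) (34.9791, 25.4396) (25.5854, 6.4992) (25.0121, 0) (63, 0) (63, 12.8094)]  |A|=766.8427
7. ⊥bis P1·P6 via (52.3,30.365): [(41.4566, 28.1644) (34.9791, 25.4396) (25.5854, 6.4992) (25.0121, 0) (63, 0) (63, 12.8094)]  |A|=766.8427
8. canonical 6-gon: [(41.4566, 28.1644) (34.9791, 25.4396) (25.5854, 6.4992) (25.0121, 0) (63, 0) (63, 12.8094)]
9. shoelace: 766.8427

Area of P1's cell: 766.8427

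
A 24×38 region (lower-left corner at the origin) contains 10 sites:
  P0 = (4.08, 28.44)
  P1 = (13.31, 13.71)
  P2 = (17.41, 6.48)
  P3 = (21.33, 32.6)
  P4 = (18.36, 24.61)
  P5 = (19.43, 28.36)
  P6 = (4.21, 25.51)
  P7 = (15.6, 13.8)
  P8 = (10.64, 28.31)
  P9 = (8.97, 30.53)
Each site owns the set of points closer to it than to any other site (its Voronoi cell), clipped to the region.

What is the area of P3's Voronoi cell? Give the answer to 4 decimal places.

Area of P3's cell: 66.6714

1. box [0,24]×[0,38]: [(0, 0) (24, 0) (24, 38) (0, 38)]
2. ⊥bis P3·P0 via (12.705,30.52): [(20.0652, 0) (24, 0) (24, 38) (10.9011, 38)]  |A|=323.6401
3. ⊥bis P3·P1 via (17.32,23.155): [(14.1573, 24.4978) (24, 20.3189) (24, 38) (10.9011, 38)]  |A|=175.4467
4. ⊥bis P3·P2 via (19.37,19.54): [(14.1573, 24.4978) (24, 20.3189) (24, 38) (10.9011, 38)]  |A|=175.4467
5. ⊥bis P3·P4 via (19.845,28.605): [(12.5092, 31.3318) (24, 27.0605) (24, 38) (10.9011, 38)]  |A|=106.5244
6. ⊥bis P3·P5 via (20.38,30.48): [(11.7859, 34.3311) (24, 28.8578) (24, 38) (10.9011, 38)]  |A|=79.8607
7. ⊥bis P3·P6 via (12.77,29.055): [(11.7859, 34.3311) (24, 28.8578) (24, 38) (10.9011, 38)]  |A|=79.8607
8. ⊥bis P3·P7 via (18.465,23.2): [(11.7859, 34.3311) (24, 28.8578) (24, 38) (10.9011, 38)]  |A|=79.8607
9. ⊥bis P3·P8 via (15.985,30.455): [(15.0091, 32.8868) (24, 28.8578) (24, 38) (12.9571, 38)]  |A|=69.3305
10. ⊥bis P3·P9 via (15.15,31.565): [(14.871, 33.2309) (15.0091, 32.8868) (24, 28.8578) (24, 38) (14.0723, 38)]  |A|=66.6714
11. canonical 5-gon: [(14.871, 33.2309) (15.0091, 32.8868) (24, 28.8578) (24, 38) (14.0723, 38)]
12. shoelace: 66.6714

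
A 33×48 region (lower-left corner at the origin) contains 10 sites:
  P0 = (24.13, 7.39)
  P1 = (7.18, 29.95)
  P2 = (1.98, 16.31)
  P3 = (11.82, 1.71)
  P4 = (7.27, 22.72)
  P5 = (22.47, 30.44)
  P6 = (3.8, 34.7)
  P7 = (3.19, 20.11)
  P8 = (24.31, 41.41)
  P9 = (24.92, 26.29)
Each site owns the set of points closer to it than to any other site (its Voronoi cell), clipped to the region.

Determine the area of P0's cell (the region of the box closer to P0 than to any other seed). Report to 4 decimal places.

Area of P0's cell: 273.4466

1. box [0,33]×[0,48]: [(0, 0) (33, 0) (33, 48) (0, 48)]
2. ⊥bis P0·P1 via (15.655,18.67): [(0, 6.9079) (0, 0) (33, 0) (33, 31.7018)]  |A|=637.0608
3. ⊥bis P0·P2 via (13.055,11.85): [(15.865, 18.8278) (8.2829, 0) (33, 0) (33, 31.7018)]  |A|=504.2892
4. ⊥bis P0·P3 via (17.975,4.55): [(15.865, 18.8278) (13.7781, 13.6457) (20.0744, 0) (33, 0) (33, 31.7018)]  |A|=423.8375
5. ⊥bis P0·P4 via (15.7,15.055): [(26.1708, 26.5708) (13.9937, 13.1784) (20.0744, 0) (33, 0) (33, 31.7018)]  |A|=400.9256
6. ⊥bis P0·P5 via (23.3,18.915): [(18.9231, 18.5998) (13.9937, 13.1784) (20.0744, 0) (33, 0) (33, 19.6136)]  |A|=307.2191
7. ⊥bis P0·P6 via (13.965,21.045): [(18.9231, 18.5998) (13.9937, 13.1784) (20.0744, 0) (33, 0) (33, 19.6136)]  |A|=307.2191
8. ⊥bis P0·P7 via (13.66,13.75): [(18.9231, 18.5998) (13.9937, 13.1784) (20.0744, 0) (33, 0) (33, 19.6136)]  |A|=307.2191
9. ⊥bis P0·P8 via (24.22,24.4): [(18.9231, 18.5998) (13.9937, 13.1784) (20.0744, 0) (33, 0) (33, 19.6136)]  |A|=307.2191
10. ⊥bis P0·P9 via (24.525,16.84): [(17.5867, 17.13) (13.9937, 13.1784) (20.0744, 0) (33, 0) (33, 16.4858)]  |A|=273.4466
11. canonical 5-gon: [(17.5867, 17.13) (13.9937, 13.1784) (20.0744, 0) (33, 0) (33, 16.4858)]
12. shoelace: 273.4466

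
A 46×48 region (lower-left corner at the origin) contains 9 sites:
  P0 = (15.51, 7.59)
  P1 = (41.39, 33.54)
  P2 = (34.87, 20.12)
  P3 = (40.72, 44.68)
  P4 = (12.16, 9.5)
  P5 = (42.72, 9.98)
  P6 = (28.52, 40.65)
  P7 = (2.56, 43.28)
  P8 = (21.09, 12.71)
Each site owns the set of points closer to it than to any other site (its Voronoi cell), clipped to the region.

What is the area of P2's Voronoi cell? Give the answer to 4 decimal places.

Area of P2's cell: 263.3189

1. box [0,46]×[0,48]: [(0, 0) (46, 0) (46, 48) (0, 48)]
2. ⊥bis P2·P0 via (25.19,13.855): [(34.1571, 0) (46, 0) (46, 48) (3.091, 48)]  |A|=1314.0457
3. ⊥bis P2·P1 via (38.13,26.83): [(7.0056, 41.9515) (34.1571, 0) (46, 0) (46, 23.0064)]  |A|=696.9743
4. ⊥bis P2·P3 via (37.795,32.4): [(15.9608, 37.6007) (8.7026, 39.3296) (34.1571, 0) (46, 0) (46, 23.0064)]  |A|=688.9259
5. ⊥bis P2·P4 via (23.515,14.81): [(15.9608, 37.6007) (12.4682, 38.4326) (20.7627, 20.6956) (34.1571, 0) (46, 0) (46, 23.0064)]  |A|=659.2501
6. ⊥bis P2·P5 via (38.795,15.05): [(15.9608, 37.6007) (12.4682, 38.4326) (20.7627, 20.6956) (29.2161, 7.6344) (46, 20.6278) (46, 23.0064)]  |A|=440.9356
7. ⊥bis P2·P6 via (31.695,30.385): [(31.156, 30.2183) (18.1856, 26.2065) (20.7627, 20.6956) (29.2161, 7.6344) (46, 20.6278) (46, 23.0064)]  |A|=343.6069
8. ⊥bis P2·P7 via (18.715,31.7): [(31.156, 30.2183) (18.1856, 26.2065) (20.7627, 20.6956) (29.2161, 7.6344) (46, 20.6278) (46, 23.0064)]  |A|=343.6069
9. ⊥bis P2·P8 via (27.98,16.415): [(31.156, 30.2183) (22.0689, 27.4076) (31.6771, 9.5396) (46, 20.6278) (46, 23.0064)]  |A|=263.3189
10. canonical 5-gon: [(31.156, 30.2183) (22.0689, 27.4076) (31.6771, 9.5396) (46, 20.6278) (46, 23.0064)]
11. shoelace: 263.3189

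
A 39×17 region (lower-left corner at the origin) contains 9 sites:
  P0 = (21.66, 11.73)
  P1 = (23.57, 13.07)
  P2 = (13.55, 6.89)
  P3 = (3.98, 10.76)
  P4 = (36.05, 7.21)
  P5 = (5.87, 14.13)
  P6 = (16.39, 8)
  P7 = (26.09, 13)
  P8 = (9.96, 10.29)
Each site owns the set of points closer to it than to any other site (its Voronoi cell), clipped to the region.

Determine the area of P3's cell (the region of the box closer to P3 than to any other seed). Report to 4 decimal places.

Area of P3's cell: 86.6649

1. box [0,39]×[0,17]: [(0, 0) (39, 0) (39, 17) (0, 17)]
2. ⊥bis P3·P0 via (12.82,11.245): [(0, 0) (13.4369, 0) (12.5043, 17) (0, 17)]  |A|=220.5002
3. ⊥bis P3·P1 via (13.775,11.915): [(0, 0) (13.4369, 0) (12.5043, 17) (0, 17)]  |A|=220.5002
4. ⊥bis P3·P2 via (8.765,8.825): [(0, 0) (5.1963, 0) (12.0709, 17) (0, 17)]  |A|=146.7708
5. ⊥bis P3·P4 via (20.015,8.985): [(0, 0) (5.1963, 0) (12.0709, 17) (0, 17)]  |A|=146.7708
6. ⊥bis P3·P5 via (4.925,12.445): [(0, 15.2071) (0, 0) (5.1963, 0) (9.2484, 10.0203)]  |A|=96.3546
7. ⊥bis P3·P6 via (10.185,9.38): [(0, 15.2071) (0, 0) (5.1963, 0) (9.2484, 10.0203)]  |A|=96.3546
8. ⊥bis P3·P7 via (15.035,11.88): [(0, 15.2071) (0, 0) (5.1963, 0) (9.2484, 10.0203)]  |A|=96.3546
9. ⊥bis P3·P8 via (6.97,10.525): [(7.0282, 11.2655) (0, 15.2071) (0, 0) (5.1963, 0) (6.3711, 2.9053)]  |A|=86.6649
10. canonical 5-gon: [(7.0282, 11.2655) (0, 15.2071) (0, 0) (5.1963, 0) (6.3711, 2.9053)]
11. shoelace: 86.6649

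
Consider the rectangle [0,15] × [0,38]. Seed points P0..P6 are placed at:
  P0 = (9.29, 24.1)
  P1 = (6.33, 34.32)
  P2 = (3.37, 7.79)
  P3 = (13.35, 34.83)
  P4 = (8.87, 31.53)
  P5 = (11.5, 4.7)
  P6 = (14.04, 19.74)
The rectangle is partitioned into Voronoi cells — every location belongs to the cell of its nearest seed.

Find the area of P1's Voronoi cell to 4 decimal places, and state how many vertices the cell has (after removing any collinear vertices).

1. box [0,15]×[0,38]: [(0, 0) (15, 0) (15, 38) (0, 38)]
2. ⊥bis P1·P0 via (7.81,29.21): [(0, 26.948) (15, 31.2924) (15, 38) (0, 38)]  |A|=133.1968
3. ⊥bis P1·P2 via (4.85,21.055): [(0, 26.948) (15, 31.2924) (15, 38) (0, 38)]  |A|=133.1968
4. ⊥bis P1·P3 via (9.84,34.575): [(0, 26.948) (10.1799, 29.8964) (9.5912, 38) (0, 38)]  |A|=95.1157
5. ⊥bis P1·P4 via (7.6,32.925): [(0, 26.948) (1.5175, 27.3875) (9.8135, 34.9401) (9.5912, 38) (0, 38)]  |A|=72.8105
6. ⊥bis P1·P5 via (8.915,19.51): [(0, 26.948) (1.5175, 27.3875) (9.8135, 34.9401) (9.5912, 38) (0, 38)]  |A|=72.8105
7. ⊥bis P1·P6 via (10.185,27.03): [(0, 26.948) (1.5175, 27.3875) (9.8135, 34.9401) (9.5912, 38) (0, 38)]  |A|=72.8105
8. canonical 5-gon: [(0, 26.948) (1.5175, 27.3875) (9.8135, 34.9401) (9.5912, 38) (0, 38)]
9. shoelace: 72.8105

Area of P1's cell: 72.8105 (5 vertices)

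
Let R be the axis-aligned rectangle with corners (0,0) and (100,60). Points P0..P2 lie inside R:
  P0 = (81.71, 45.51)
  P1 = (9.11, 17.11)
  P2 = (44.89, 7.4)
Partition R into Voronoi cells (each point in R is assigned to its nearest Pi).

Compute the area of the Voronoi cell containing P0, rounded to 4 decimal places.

Area of P0's cell: 2397.7361

1. box [0,100]×[0,60]: [(0, 0) (100, 0) (100, 60) (0, 60)]
2. ⊥bis P0·P1 via (45.41,31.31): [(57.658, 0) (100, 0) (100, 60) (34.1869, 60)]  |A|=3244.6529
3. ⊥bis P0·P2 via (63.3,26.455): [(37.5937, 51.2912) (90.6819, 0) (100, 0) (100, 60) (34.1869, 60)]  |A|=2397.7361
4. canonical 5-gon: [(37.5937, 51.2912) (90.6819, 0) (100, 0) (100, 60) (34.1869, 60)]
5. shoelace: 2397.7361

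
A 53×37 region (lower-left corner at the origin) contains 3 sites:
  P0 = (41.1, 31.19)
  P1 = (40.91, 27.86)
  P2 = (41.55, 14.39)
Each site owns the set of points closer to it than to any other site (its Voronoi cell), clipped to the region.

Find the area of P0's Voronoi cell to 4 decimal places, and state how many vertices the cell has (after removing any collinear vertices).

Area of P0's cell: 352.3115 (4 vertices)

1. box [0,53]×[0,37]: [(0, 0) (53, 0) (53, 37) (0, 37)]
2. ⊥bis P0·P1 via (41.005,29.525): [(0, 31.8646) (53, 28.8406) (53, 37) (0, 37)]  |A|=352.3115
3. ⊥bis P0·P2 via (41.325,22.79): [(0, 31.8646) (53, 28.8406) (53, 37) (0, 37)]  |A|=352.3115
4. canonical 4-gon: [(0, 31.8646) (53, 28.8406) (53, 37) (0, 37)]
5. shoelace: 352.3115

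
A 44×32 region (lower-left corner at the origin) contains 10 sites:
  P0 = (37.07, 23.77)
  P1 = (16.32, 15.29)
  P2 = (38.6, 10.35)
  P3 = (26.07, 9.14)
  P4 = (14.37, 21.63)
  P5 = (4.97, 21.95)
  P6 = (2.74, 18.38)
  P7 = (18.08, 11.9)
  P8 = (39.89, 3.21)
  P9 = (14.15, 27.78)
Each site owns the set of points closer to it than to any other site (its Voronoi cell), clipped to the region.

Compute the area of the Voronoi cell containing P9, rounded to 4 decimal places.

1. box [0,44]×[0,32]: [(0, 0) (44, 0) (44, 32) (0, 32)]
2. ⊥bis P9·P0 via (25.61,25.775): [(0, 0) (21.1005, 0) (26.6991, 32) (0, 32)]  |A|=764.7936
3. ⊥bis P9·P1 via (15.235,21.535): [(0, 18.8881) (25.1702, 23.2611) (26.6991, 32) (0, 32)]  |A|=281.6746
4. ⊥bis P9·P2 via (26.375,19.065): [(0, 18.8881) (25.1702, 23.2611) (26.6991, 32) (0, 32)]  |A|=281.6746
5. ⊥bis P9·P3 via (20.11,18.46): [(0, 18.8881) (25.1702, 23.2611) (26.6991, 32) (0, 32)]  |A|=281.6746
6. ⊥bis P9·P4 via (14.26,24.705): [(0, 24.1949) (25.4931, 25.1068) (26.6991, 32) (0, 32)]  |A|=191.5089
7. ⊥bis P9·P5 via (9.56,24.865): [(9.7638, 24.5442) (25.4931, 25.1068) (26.6991, 32) (5.0287, 32)]  |A|=134.6586
8. ⊥bis P9·P6 via (8.445,23.08): [(9.7638, 24.5442) (25.4931, 25.1068) (26.6991, 32) (5.0287, 32)]  |A|=134.6586
9. ⊥bis P9·P7 via (16.115,19.84): [(9.7638, 24.5442) (25.4931, 25.1068) (26.6991, 32) (5.0287, 32)]  |A|=134.6586
10. ⊥bis P9·P8 via (27.02,15.495): [(9.7638, 24.5442) (25.4931, 25.1068) (26.6991, 32) (5.0287, 32)]  |A|=134.6586
11. canonical 4-gon: [(9.7638, 24.5442) (25.4931, 25.1068) (26.6991, 32) (5.0287, 32)]
12. shoelace: 134.6586

Area of P9's cell: 134.6586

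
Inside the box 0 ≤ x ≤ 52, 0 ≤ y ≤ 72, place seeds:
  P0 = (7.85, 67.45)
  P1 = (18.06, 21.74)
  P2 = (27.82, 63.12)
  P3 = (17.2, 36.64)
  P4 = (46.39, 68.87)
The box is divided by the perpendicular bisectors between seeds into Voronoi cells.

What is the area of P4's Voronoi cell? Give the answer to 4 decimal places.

Area of P4's cell: 394.2447

1. box [0,52]×[0,72]: [(0, 0) (52, 0) (52, 72) (0, 72)]
2. ⊥bis P4·P0 via (27.12,68.16): [(29.6313, 0) (52, 0) (52, 72) (26.9785, 72)]  |A|=1706.045
3. ⊥bis P4·P1 via (32.225,45.305): [(27.8655, 47.9255) (52, 33.4182) (52, 72) (26.9785, 72)]  |A|=766.7657
4. ⊥bis P4·P2 via (37.105,65.995): [(46.0925, 36.9692) (52, 33.4182) (52, 72) (35.2456, 72)]  |A|=407.4203
5. ⊥bis P4·P3 via (31.795,52.755): [(44.8718, 40.9116) (52, 34.4558) (52, 72) (35.2456, 72)]  |A|=394.2447
6. canonical 4-gon: [(44.8718, 40.9116) (52, 34.4558) (52, 72) (35.2456, 72)]
7. shoelace: 394.2447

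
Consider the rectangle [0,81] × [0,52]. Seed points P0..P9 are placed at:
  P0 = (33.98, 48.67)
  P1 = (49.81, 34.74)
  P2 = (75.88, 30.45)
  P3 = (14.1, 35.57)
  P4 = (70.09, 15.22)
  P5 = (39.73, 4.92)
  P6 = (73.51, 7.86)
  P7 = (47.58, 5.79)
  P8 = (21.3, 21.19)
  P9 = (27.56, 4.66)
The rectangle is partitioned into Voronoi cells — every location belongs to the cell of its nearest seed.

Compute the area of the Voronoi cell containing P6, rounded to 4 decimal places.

Area of P6's cell: 224.4353

1. box [0,81]×[0,52]: [(0, 0) (81, 0) (81, 52) (0, 52)]
2. ⊥bis P6·P0 via (53.745,28.265): [(24.5648, 0) (81, 0) (81, 52) (78.2486, 52)]  |A|=1538.8538
3. ⊥bis P6·P1 via (61.66,21.3): [(37.502, 0) (81, 0) (81, 38.352)]  |A|=834.1174
4. ⊥bis P6·P2 via (74.695,19.155): [(60.872, 20.6052) (37.502, 0) (81, 0) (81, 18.4935)]  |A|=634.2615
5. ⊥bis P6·P3 via (43.805,21.715): [(60.872, 20.6052) (37.502, 0) (81, 0) (81, 18.4935)]  |A|=634.2615
6. ⊥bis P6·P4 via (71.8,11.54): [(46.9654, 0) (81, 0) (81, 15.815)]  |A|=269.1288
7. ⊥bis P6·P5 via (56.62,6.39): [(56.7793, 4.5602) (57.1761, 0) (81, 0) (81, 15.815)]  |A|=245.8469
8. ⊥bis P6·P7 via (60.545,6.825): [(60.5846, 6.3285) (61.0898, 0) (81, 0) (81, 15.815)]  |A|=224.4353
9. ⊥bis P6·P8 via (47.405,14.525): [(60.5846, 6.3285) (61.0898, 0) (81, 0) (81, 15.815)]  |A|=224.4353
10. ⊥bis P6·P9 via (50.535,6.26): [(60.5846, 6.3285) (61.0898, 0) (81, 0) (81, 15.815)]  |A|=224.4353
11. canonical 4-gon: [(60.5846, 6.3285) (61.0898, 0) (81, 0) (81, 15.815)]
12. shoelace: 224.4353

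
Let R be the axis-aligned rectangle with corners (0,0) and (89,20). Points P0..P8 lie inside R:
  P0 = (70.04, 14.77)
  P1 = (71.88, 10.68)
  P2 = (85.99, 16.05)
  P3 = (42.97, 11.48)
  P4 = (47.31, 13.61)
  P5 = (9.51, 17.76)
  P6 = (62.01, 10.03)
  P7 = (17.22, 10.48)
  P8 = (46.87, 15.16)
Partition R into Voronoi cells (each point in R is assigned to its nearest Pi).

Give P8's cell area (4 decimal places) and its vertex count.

1. box [0,89]×[0,20]: [(0, 0) (89, 0) (89, 20) (0, 20)]
2. ⊥bis P8·P0 via (58.455,14.965): [(0, 0) (58.2031, 0) (58.5397, 20) (0, 20)]  |A|=1167.4286
3. ⊥bis P8·P1 via (59.375,12.92): [(0, 0) (57.0607, 0) (58.3216, 7.0393) (58.5397, 20) (0, 20)]  |A|=1163.4076
4. ⊥bis P8·P2 via (66.43,15.605): [(0, 0) (57.0607, 0) (58.3216, 7.0393) (58.5397, 20) (0, 20)]  |A|=1163.4076
5. ⊥bis P8·P3 via (44.92,13.32): [(57.1289, 0.3812) (58.3216, 7.0393) (58.5397, 20) (38.6168, 20)]  |A|=202.4348
6. ⊥bis P8·P4 via (47.09,14.385): [(44.5858, 13.6741) (58.4998, 17.6239) (58.5397, 20) (38.6168, 20)]  |A|=79.4663
7. ⊥bis P8·P5 via (28.19,16.46): [(44.5858, 13.6741) (58.4998, 17.6239) (58.5397, 20) (38.6168, 20)]  |A|=79.4663
8. ⊥bis P8·P6 via (54.44,12.595): [(44.5858, 13.6741) (55.8933, 16.884) (56.9491, 20) (38.6168, 20)]  |A|=73.9062
9. ⊥bis P8·P7 via (32.045,12.82): [(44.5858, 13.6741) (55.8933, 16.884) (56.9491, 20) (38.6168, 20)]  |A|=73.9062
10. canonical 4-gon: [(44.5858, 13.6741) (55.8933, 16.884) (56.9491, 20) (38.6168, 20)]
11. shoelace: 73.9062

Area of P8's cell: 73.9062 (4 vertices)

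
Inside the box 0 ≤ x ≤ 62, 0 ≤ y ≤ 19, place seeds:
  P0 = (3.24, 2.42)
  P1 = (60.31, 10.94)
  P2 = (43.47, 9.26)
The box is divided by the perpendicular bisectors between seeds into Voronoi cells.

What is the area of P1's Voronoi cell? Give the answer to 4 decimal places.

1. box [0,62]×[0,19]: [(0, 0) (62, 0) (62, 19) (0, 19)]
2. ⊥bis P1·P0 via (31.775,6.68): [(32.7723, 0) (62, 0) (62, 19) (29.9357, 19)]  |A|=582.274
3. ⊥bis P1·P2 via (51.89,10.1): [(52.8976, 0) (62, 0) (62, 19) (51.0021, 19)]  |A|=190.9527
4. canonical 4-gon: [(52.8976, 0) (62, 0) (62, 19) (51.0021, 19)]
5. shoelace: 190.9527

Area of P1's cell: 190.9527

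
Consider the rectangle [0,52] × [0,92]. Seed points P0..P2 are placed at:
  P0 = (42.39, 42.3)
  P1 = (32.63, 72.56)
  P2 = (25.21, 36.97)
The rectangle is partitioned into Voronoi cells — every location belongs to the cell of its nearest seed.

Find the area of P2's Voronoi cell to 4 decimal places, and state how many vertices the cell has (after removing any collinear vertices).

1. box [0,52]×[0,92]: [(0, 0) (52, 0) (52, 92) (0, 92)]
2. ⊥bis P2·P0 via (33.8,39.635): [(0, 0) (46.0965, 0) (17.554, 92) (0, 92)]  |A|=2927.927
3. ⊥bis P2·P1 via (28.92,54.765): [(0, 60.7944) (0, 0) (46.0965, 0) (29.1189, 54.7235)]  |A|=2146.4149
4. canonical 4-gon: [(0, 60.7944) (0, 0) (46.0965, 0) (29.1189, 54.7235)]
5. shoelace: 2146.4149

Area of P2's cell: 2146.4149 (4 vertices)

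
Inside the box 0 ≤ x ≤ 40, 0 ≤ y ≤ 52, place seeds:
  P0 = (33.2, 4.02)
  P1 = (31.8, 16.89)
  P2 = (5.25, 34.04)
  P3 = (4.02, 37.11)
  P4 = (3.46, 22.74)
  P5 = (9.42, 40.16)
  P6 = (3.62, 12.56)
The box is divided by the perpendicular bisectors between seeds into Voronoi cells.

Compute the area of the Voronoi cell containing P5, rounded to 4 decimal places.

Area of P5's cell: 590.4513

1. box [0,40]×[0,52]: [(0, 0) (40, 0) (40, 52) (0, 52)]
2. ⊥bis P5·P0 via (21.31,22.09): [(0, 8.0681) (40, 34.388) (40, 52) (0, 52)]  |A|=1230.879
3. ⊥bis P5·P1 via (20.61,28.525): [(0, 8.7033) (40, 47.1734) (40, 52) (0, 52)]  |A|=962.4668
4. ⊥bis P5·P2 via (7.335,37.1): [(0, 42.0979) (20.3238, 28.2498) (40, 47.1734) (40, 52) (0, 52)]  |A|=623.1137
5. ⊥bis P5·P3 via (6.72,38.635): [(0, 50.5327) (7.7446, 36.8209) (20.3238, 28.2498) (40, 47.1734) (40, 52) (0, 52)]  |A|=590.4513
6. ⊥bis P5·P4 via (6.44,31.45): [(0, 50.5327) (7.7446, 36.8209) (20.3238, 28.2498) (40, 47.1734) (40, 52) (0, 52)]  |A|=590.4513
7. ⊥bis P5·P6 via (6.52,26.36): [(0, 50.5327) (7.7446, 36.8209) (20.3238, 28.2498) (40, 47.1734) (40, 52) (0, 52)]  |A|=590.4513
8. canonical 6-gon: [(0, 50.5327) (7.7446, 36.8209) (20.3238, 28.2498) (40, 47.1734) (40, 52) (0, 52)]
9. shoelace: 590.4513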